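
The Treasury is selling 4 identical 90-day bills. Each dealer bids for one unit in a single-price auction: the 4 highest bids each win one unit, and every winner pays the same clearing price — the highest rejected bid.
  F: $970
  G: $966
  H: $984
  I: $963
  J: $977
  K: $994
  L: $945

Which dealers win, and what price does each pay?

K, H, J, F; each pays $966

Bids ranked high→low: 994 (K), 984 (H), 977 (J), 970 (F), 966 (G), 963 (I), …
Top 4: K, H, J, F.
Highest unsuccessful bid: $966 → clearing price.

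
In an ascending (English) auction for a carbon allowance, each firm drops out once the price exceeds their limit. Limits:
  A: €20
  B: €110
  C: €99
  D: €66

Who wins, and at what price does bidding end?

B wins at €99

Limits in order: 110 (B) > 99 (C) > 66 (D) > 20 (A)
Once the price passes €99, only B is left; the hammer falls at C's limit of €99.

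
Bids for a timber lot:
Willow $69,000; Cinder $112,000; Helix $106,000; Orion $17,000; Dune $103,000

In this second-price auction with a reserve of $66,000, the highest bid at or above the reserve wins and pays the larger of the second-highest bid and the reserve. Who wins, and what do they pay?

Cinder pays $106,000

Bids ranked: 112,000 (Cinder) > 106,000 (Helix) > 103,000 (Dune) > 69,000 (Willow) > 17,000 (Orion)
Cinder has the top bid at or above the reserve ($112,000).
Second-highest bid $106,000 exceeds the reserve $66,000 → payment $106,000.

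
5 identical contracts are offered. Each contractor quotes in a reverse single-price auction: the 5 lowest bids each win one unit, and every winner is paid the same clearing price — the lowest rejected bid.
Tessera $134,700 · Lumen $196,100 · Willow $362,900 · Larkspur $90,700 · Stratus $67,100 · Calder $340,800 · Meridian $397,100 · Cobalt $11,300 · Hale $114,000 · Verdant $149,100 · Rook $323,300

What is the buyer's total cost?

Total cost: $745,500

Bids ranked low→high: 11,300 (Cobalt), 67,100 (Stratus), 90,700 (Larkspur), 114,000 (Hale), 134,700 (Tessera), 149,100 (Verdant), 196,100 (Lumen), …
Winners (5 units): Cobalt, Stratus, Larkspur, Hale, Tessera.
Clearing price = lowest rejected bid = $149,100.
Total cost = 5 × $149,100 = $745,500.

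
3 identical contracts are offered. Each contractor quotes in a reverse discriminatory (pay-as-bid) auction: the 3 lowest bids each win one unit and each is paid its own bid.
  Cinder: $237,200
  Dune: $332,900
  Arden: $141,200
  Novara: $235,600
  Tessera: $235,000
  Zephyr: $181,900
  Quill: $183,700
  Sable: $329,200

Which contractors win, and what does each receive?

Sorting: 141,200 (Arden), 181,900 (Zephyr), 183,700 (Quill), 235,000 (Tessera), 235,600 (Novara), …
The 3 lowest are Arden, Zephyr, Quill.
Each winner is paid its own bid: Arden $141,200, Zephyr $181,900, Quill $183,700.

Arden $141,200, Zephyr $181,900, Quill $183,700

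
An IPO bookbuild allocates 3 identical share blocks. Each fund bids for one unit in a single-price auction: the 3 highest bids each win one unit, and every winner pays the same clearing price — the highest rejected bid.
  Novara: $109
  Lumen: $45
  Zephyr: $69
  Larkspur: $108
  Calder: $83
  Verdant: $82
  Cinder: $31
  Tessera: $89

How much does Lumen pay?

Ordering the bids: 109 (Novara), 108 (Larkspur), 89 (Tessera), 83 (Calder), 82 (Verdant), …
The 3 highest are Novara, Larkspur, Tessera.
First losing bid is Calder's $83, which sets the uniform price.
Lumen does not win → pays $0.

Lumen pays $0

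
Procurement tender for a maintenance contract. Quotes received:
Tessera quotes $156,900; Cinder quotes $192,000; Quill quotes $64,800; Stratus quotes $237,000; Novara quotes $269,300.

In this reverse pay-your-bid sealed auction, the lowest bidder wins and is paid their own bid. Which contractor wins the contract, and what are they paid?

Rule: the lowest bidder wins and is paid their own bid.
Bids ranked: 64,800 (Quill) < 156,900 (Tessera) < 192,000 (Cinder) < 237,000 (Stratus) < 269,300 (Novara)
Quill is lowest → is paid own bid, $64,800.

Quill is paid $64,800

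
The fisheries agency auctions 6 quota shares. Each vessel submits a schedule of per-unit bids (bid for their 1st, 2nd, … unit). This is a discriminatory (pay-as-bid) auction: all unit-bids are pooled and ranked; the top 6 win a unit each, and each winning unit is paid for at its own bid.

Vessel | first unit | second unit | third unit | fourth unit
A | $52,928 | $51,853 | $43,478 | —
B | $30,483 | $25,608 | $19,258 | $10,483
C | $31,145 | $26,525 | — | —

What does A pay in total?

Pooled unit-bids ranked (top 6): 52,928 (A-1), 51,853 (A-2), 43,478 (A-3), 31,145 (C-1), 30,483 (B-1), 26,525 (C-2)
Next rejected bid: $25,608 (not a price — pay-as-bid).
A's winning unit-bids: 52,928 + 51,853 + 43,478 = $148,259.

A pays $148,259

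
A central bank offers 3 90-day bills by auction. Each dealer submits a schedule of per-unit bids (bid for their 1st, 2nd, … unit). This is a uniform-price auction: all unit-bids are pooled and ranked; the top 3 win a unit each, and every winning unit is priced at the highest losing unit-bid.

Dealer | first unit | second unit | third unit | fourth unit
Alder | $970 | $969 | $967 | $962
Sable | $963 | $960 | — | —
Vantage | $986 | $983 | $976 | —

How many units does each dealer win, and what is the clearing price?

Vantage 3; clearing price $970

Pooled unit-bids ranked (top 3): 986 (Vantage-1), 983 (Vantage-2), 976 (Vantage-3)
Highest rejected unit-bid = $970.
Allocation: Vantage 3.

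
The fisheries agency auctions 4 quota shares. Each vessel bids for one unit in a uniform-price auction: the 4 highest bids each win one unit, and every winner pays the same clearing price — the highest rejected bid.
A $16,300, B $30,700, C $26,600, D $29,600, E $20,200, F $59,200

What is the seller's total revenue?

Total revenue: $80,800

Bids ranked high→low: 59,200 (F), 30,700 (B), 29,600 (D), 26,600 (C), 20,200 (E), 16,300 (A)
Winners (4 units): F, B, D, C.
Clearing price = highest rejected bid = $20,200.
Total revenue = 4 × $20,200 = $80,800.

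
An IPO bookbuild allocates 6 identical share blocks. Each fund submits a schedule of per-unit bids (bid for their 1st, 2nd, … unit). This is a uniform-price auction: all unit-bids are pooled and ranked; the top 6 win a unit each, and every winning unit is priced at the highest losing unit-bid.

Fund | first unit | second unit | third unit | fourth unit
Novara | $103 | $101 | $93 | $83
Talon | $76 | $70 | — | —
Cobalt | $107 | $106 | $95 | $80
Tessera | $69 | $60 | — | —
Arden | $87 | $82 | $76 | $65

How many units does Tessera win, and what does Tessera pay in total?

Pooled unit-bids ranked (top 6): 107 (Cobalt-1), 106 (Cobalt-2), 103 (Novara-1), 101 (Novara-2), 95 (Cobalt-3), 93 (Novara-3)
First bid not allocated: $87.
Tessera wins 0 unit(s) at $87 each.

Tessera: 0 units, pays $0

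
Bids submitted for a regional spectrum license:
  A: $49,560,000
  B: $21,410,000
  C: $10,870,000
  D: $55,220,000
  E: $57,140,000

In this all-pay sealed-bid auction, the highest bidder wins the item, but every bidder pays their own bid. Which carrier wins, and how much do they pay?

Bids in order: 57,140,000 (E) > 55,220,000 (D) > 49,560,000 (A) > 21,410,000 (B) > 10,870,000 (C)
E is highest and takes the item; every bidder forfeits their bid.

E pays $57,140,000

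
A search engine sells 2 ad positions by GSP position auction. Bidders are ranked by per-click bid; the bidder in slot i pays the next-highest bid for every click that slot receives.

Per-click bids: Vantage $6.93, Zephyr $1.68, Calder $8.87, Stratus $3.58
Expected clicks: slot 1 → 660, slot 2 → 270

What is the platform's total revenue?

Sorting advertisers: $8.87 (Calder) > $6.93 (Vantage) > $3.58 (Stratus) > …
Slot 1: Calder pays $6.93 × 660 = $4573.80
Slot 2: Vantage pays $3.58 × 270 = $966.60
Total = $5540.40

Total revenue: $5540.40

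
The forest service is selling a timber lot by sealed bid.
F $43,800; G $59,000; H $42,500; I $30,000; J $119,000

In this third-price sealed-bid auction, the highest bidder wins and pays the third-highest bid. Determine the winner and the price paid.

J pays $43,800

Third-price sealed-bid auction: the highest bidder wins and pays the third-highest bid.
Sorting bids: 119,000 (J) > 59,000 (G) > 43,800 (F) > 42,500 (H) > 30,000 (I)
J is highest; pays the third-highest bid, $43,800.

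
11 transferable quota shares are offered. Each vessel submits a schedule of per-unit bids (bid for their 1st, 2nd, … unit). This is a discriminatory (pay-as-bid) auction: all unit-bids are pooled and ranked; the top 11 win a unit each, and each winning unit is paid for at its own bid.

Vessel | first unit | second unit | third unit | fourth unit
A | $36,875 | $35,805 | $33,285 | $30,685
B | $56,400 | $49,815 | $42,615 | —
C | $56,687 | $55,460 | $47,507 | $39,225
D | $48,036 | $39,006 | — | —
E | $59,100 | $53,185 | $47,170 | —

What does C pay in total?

Pooled unit-bids ranked (top 11): 59,100 (E-1), 56,687 (C-1), 56,400 (B-1), 55,460 (C-2), 53,185 (E-2), 49,815 (B-2), 48,036 (D-1), 47,507 (C-3), 47,170 (E-3), 42,615 (B-3), 39,225 (C-4)
Next rejected bid: $39,006 (not a price — pay-as-bid).
C's winning unit-bids: 56,687 + 55,460 + 47,507 + 39,225 = $198,879.

C pays $198,879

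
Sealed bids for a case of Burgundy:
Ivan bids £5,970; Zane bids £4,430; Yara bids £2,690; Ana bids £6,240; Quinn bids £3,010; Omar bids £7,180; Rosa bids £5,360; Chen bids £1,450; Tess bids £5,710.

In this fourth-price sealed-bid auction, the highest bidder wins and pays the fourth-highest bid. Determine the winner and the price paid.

Omar pays £5,710

Bids ranked: 7,180 (Omar) > 6,240 (Ana) > 5,970 (Ivan) > 5,710 (Tess) > 5,360 (Rosa) > 4,430 (Zane) > …
Omar is highest; pays the fourth-highest bid, £5,710.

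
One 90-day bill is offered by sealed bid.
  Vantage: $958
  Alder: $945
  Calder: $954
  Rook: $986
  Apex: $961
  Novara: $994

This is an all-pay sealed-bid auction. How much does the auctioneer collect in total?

Rule: the highest bidder wins the item, but every bidder pays their own bid.
Bids in order: 994 (Novara) > 986 (Rook) > 961 (Apex) > 958 (Vantage) > 954 (Calder) > 945 (Alder)
Every bidder forfeits their bid regardless of winning.
Revenue = 958 + 945 + 954 + 986 + 961 + 994 = $5,798.

Total revenue: $5,798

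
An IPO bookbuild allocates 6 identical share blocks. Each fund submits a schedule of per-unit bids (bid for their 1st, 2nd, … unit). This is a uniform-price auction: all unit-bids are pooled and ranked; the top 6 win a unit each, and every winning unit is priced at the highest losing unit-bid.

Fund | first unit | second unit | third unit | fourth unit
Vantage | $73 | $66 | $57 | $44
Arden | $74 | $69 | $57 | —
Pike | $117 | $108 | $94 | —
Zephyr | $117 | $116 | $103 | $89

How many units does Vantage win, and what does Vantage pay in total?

Vantage: 0 units, pays $0

All unit-bids, highest first — top 6: 117 (Pike-1), 117 (Zephyr-1), 116 (Zephyr-2), 108 (Pike-2), 103 (Zephyr-3), 94 (Pike-3)
Highest rejected unit-bid = $89.
Vantage wins 0 unit(s) at $89 each.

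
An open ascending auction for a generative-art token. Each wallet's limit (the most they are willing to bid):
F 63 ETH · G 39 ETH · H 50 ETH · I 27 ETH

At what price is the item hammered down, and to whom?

Limits in order: 63 (F) > 50 (H) > 39 (G) > 27 (I)
Bidding ends when H exits at 50 ETH; F takes it.

F wins at 50 ETH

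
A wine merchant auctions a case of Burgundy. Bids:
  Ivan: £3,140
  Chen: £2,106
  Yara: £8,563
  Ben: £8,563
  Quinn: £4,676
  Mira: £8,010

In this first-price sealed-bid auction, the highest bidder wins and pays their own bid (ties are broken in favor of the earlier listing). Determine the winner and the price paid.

Yara pays £8,563

Bids ranked: 8,563 (Yara) > 8,563 (Ben) > 8,010 (Mira) > 4,676 (Quinn) > 3,140 (Ivan) > 2,106 (Chen)
Yara and Ben tie at £8,563; tie-break gives it to Yara.
Yara has the highest bid and pays exactly that: £8,563.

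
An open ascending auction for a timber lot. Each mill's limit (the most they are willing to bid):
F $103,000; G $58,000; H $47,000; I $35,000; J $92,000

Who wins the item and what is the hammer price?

F wins at $92,000

Rule: the price rises until one bidder remains; the winner pays the price at which the last rival dropped out.
Limits ranked: 103,000 (F) > 92,000 (J) > 58,000 (G) > 47,000 (H) > 35,000 (I)
J is the last rival to drop out, at $92,000; F remains and wins at that price.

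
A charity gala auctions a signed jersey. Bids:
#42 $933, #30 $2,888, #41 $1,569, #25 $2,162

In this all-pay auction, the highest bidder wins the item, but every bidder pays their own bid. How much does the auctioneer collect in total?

Total revenue: $7,552

Bids ranked: 2,888 (#30) > 2,162 (#25) > 1,569 (#41) > 933 (#42)
Every bidder forfeits their bid regardless of winning.
Revenue = 933 + 2,888 + 1,569 + 2,162 = $7,552.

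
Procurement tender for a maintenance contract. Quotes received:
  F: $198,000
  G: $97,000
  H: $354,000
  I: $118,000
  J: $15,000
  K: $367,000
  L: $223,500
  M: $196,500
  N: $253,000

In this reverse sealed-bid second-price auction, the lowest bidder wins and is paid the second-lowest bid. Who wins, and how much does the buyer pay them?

J is paid $97,000

Rule: the lowest bidder wins and is paid the second-lowest bid.
Bids in order: 15,000 (J) < 97,000 (G) < 118,000 (I) < 196,500 (M) < 198,000 (F) < 223,500 (L) < …
J wins with the lowest bid; price is set by the runner-up at $97,000.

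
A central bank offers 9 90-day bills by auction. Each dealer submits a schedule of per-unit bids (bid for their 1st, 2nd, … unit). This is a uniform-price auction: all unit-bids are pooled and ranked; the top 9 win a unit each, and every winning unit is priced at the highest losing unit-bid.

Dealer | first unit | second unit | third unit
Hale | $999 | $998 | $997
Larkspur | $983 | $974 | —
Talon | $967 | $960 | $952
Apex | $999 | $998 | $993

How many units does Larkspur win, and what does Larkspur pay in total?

Larkspur: 2 units, pays $1,920

Pooled unit-bids ranked (top 9): 999 (Hale-1), 999 (Apex-1), 998 (Hale-2), 998 (Apex-2), 997 (Hale-3), 993 (Apex-3), 983 (Larkspur-1), 974 (Larkspur-2), 967 (Talon-1)
First bid not allocated: $960.
Larkspur wins 2 unit(s) at $960 each.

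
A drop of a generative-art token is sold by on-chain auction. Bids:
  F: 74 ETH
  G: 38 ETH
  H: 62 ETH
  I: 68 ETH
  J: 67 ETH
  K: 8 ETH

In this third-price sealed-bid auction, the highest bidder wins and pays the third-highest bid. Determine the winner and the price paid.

Bids ranked: 74 (F) > 68 (I) > 67 (J) > 62 (H) > 38 (G) > 8 (K)
F is highest; pays the third-highest bid, 67 ETH.

F pays 67 ETH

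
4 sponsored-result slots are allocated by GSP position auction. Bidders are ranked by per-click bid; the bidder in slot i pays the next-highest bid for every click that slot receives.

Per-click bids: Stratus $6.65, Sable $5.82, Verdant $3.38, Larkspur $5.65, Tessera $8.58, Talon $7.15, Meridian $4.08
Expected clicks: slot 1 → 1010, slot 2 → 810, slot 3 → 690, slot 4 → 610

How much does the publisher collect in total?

Total revenue: $20070.30

Sorting advertisers: $8.58 (Tessera) > $7.15 (Talon) > $6.65 (Stratus) > $5.82 (Sable) > $5.65 (Larkspur) > …
Slot 1: Tessera pays $7.15 × 1010 = $7221.50
Slot 2: Talon pays $6.65 × 810 = $5386.50
Slot 3: Stratus pays $5.82 × 690 = $4015.80
Slot 4: Sable pays $5.65 × 610 = $3446.50
Total = $20070.30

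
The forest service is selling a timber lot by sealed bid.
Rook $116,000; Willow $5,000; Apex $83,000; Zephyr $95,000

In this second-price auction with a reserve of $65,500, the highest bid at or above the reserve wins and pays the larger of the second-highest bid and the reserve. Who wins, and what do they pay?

Rook pays $95,000

Second-price auction with a reserve of $65,500: the highest bid at or above the reserve wins and pays the larger of the second-highest bid and the reserve.
Bids in order: 116,000 (Rook) > 95,000 (Zephyr) > 83,000 (Apex) > 5,000 (Willow)
Rook has the top bid at or above the reserve ($116,000).
max(second-highest $95,000, reserve $65,500) = $95,000; the reserve does not bind.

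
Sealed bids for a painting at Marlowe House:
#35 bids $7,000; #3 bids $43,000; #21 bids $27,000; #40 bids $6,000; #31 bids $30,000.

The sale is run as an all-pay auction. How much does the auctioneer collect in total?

Bids in order: 43,000 (#3) > 30,000 (#31) > 27,000 (#21) > 7,000 (#35) > 6,000 (#40)
Every bidder forfeits their bid regardless of winning.
Revenue = 7,000 + 43,000 + 27,000 + 6,000 + 30,000 = $113,000.

Total revenue: $113,000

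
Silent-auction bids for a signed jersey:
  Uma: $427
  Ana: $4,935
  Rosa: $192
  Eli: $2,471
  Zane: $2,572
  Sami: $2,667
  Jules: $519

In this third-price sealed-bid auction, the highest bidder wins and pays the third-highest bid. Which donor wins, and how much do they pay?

Ana pays $2,572

Third-price sealed-bid auction: the highest bidder wins and pays the third-highest bid.
Bids in order: 4,935 (Ana) > 2,667 (Sami) > 2,572 (Zane) > 2,471 (Eli) > 519 (Jules) > 427 (Uma) > …
Ana is highest; pays the third-highest bid, $2,572.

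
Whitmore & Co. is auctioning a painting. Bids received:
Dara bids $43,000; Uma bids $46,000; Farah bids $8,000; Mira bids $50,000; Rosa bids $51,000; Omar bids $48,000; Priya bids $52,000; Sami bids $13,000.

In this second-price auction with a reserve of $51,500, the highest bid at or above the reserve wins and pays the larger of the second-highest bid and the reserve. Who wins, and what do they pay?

Priya pays $51,500

Rule: the highest bid at or above the reserve wins and pays the larger of the second-highest bid and the reserve.
Bids ranked: 52,000 (Priya) > 51,000 (Rosa) > 50,000 (Mira) > 48,000 (Omar) > 46,000 (Uma) > 43,000 (Dara) > …
Priya has the top bid at or above the reserve ($52,000).
Second-highest bid $51,000 is below the reserve $51,500, so the reserve binds → payment $51,500.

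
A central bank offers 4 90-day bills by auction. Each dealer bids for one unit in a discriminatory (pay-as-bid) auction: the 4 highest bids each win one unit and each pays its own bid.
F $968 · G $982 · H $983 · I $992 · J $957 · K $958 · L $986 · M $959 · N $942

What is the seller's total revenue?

Bids ranked high→low: 992 (I), 986 (L), 983 (H), 982 (G), 968 (F), 959 (M), …
Winners (4 units): I, L, H, G.
Total revenue = 992 + 986 + 983 + 982 = $3,943.

Total revenue: $3,943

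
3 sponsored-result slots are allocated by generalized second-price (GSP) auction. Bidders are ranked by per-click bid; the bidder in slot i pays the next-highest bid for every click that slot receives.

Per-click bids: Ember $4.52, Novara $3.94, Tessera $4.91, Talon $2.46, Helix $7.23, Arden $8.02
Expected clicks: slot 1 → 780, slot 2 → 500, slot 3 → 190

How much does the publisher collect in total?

Per-click bids in order: $8.02 (Arden) > $7.23 (Helix) > $4.91 (Tessera) > $4.52 (Ember) > …
Slot 1: Arden pays $7.23 × 780 = $5639.40
Slot 2: Helix pays $4.91 × 500 = $2455.00
Slot 3: Tessera pays $4.52 × 190 = $858.80
Total = $8953.20

Total revenue: $8953.20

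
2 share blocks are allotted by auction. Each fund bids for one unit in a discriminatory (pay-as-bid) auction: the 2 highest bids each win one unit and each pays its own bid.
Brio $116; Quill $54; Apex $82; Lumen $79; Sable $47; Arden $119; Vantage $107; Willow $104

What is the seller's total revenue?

Total revenue: $235

Bids ranked high→low: 119 (Arden), 116 (Brio), 107 (Vantage), 104 (Willow), …
Winners (2 units): Arden, Brio.
Total revenue = 119 + 116 = $235.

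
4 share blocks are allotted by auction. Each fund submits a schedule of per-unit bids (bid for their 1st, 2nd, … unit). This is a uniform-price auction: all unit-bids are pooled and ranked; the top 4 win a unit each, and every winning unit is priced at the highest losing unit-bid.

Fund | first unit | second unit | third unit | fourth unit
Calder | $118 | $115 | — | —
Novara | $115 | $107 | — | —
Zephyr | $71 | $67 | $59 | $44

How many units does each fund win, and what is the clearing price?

Calder 2, Novara 2; clearing price $71

All unit-bids, highest first — top 4: 118 (Calder-1), 115 (Calder-2), 115 (Novara-1), 107 (Novara-2)
Highest rejected unit-bid = $71.
Allocation: Calder 2, Novara 2.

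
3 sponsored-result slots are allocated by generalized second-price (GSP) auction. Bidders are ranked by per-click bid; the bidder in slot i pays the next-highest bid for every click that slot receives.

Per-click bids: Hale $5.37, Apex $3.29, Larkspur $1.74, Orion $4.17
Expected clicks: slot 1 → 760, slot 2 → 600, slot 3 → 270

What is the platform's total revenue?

Total revenue: $5613.00

Sorting advertisers: $5.37 (Hale) > $4.17 (Orion) > $3.29 (Apex) > $1.74 (Larkspur)
Slot 1: Hale pays $4.17 × 760 = $3169.20
Slot 2: Orion pays $3.29 × 600 = $1974.00
Slot 3: Apex pays $1.74 × 270 = $469.80
Total = $5613.00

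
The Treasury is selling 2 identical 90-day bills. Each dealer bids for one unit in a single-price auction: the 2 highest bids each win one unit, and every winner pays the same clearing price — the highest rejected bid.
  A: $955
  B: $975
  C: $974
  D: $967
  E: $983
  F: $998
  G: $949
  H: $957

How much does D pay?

D pays $0

Sorting: 998 (F), 983 (E), 975 (B), 974 (C), …
Top 2: F, E.
Highest unsuccessful bid: $975 → clearing price.
D does not win → pays $0.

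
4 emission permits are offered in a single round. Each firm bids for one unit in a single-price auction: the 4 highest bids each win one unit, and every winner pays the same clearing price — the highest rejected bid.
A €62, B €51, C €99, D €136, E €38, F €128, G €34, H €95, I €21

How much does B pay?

Sorting: 136 (D), 128 (F), 99 (C), 95 (H), 62 (A), 51 (B), …
Winners (4 units): D, F, C, H.
Highest unsuccessful bid: €62 → clearing price.
B does not win → pays €0.

B pays €0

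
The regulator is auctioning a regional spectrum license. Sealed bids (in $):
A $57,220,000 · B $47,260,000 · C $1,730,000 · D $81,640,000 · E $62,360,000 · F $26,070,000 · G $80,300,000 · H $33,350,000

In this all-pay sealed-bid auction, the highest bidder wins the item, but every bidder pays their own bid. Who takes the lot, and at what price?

All-pay sealed-bid auction: the highest bidder wins the item, but every bidder pays their own bid.
Bids in order: 81,640,000 (D) > 80,300,000 (G) > 62,360,000 (E) > 57,220,000 (A) > 47,260,000 (B) > 33,350,000 (H) > …
D is highest and takes the item; every bidder forfeits their bid.

D pays $81,640,000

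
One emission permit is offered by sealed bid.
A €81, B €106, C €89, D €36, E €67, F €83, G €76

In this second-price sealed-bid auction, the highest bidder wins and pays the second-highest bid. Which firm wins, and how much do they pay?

Sorting bids: 106 (B) > 89 (C) > 83 (F) > 81 (A) > 76 (G) > 67 (E) > …
B wins with the highest bid; price is set by the runner-up at €89.

B pays €89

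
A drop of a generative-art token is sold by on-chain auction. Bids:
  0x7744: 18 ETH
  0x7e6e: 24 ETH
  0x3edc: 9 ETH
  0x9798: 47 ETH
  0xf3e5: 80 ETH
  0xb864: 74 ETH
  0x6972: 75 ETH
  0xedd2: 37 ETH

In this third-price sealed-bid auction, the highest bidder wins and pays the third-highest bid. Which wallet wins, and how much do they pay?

Sorting bids: 80 (0xf3e5) > 75 (0x6972) > 74 (0xb864) > 47 (0x9798) > 37 (0xedd2) > 24 (0x7e6e) > …
0xf3e5 is highest; pays the third-highest bid, 74 ETH.

0xf3e5 pays 74 ETH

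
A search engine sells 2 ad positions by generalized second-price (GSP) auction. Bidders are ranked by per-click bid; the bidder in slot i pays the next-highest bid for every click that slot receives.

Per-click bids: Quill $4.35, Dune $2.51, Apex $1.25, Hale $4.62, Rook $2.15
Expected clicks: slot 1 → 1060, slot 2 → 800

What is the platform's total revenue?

Total revenue: $6619.00

Per-click bids in order: $4.62 (Hale) > $4.35 (Quill) > $2.51 (Dune) > …
Slot 1: Hale pays $4.35 × 1060 = $4611.00
Slot 2: Quill pays $2.51 × 800 = $2008.00
Total = $6619.00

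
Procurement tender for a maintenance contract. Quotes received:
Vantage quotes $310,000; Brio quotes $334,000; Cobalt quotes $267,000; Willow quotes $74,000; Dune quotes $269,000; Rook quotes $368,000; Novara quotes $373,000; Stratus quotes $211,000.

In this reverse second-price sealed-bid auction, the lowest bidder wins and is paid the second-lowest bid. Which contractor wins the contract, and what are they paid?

Willow is paid $211,000

Bids ranked: 74,000 (Willow) < 211,000 (Stratus) < 267,000 (Cobalt) < 269,000 (Dune) < 310,000 (Vantage) < 334,000 (Brio) < …
Willow is lowest; is paid the second-lowest bid, $211,000.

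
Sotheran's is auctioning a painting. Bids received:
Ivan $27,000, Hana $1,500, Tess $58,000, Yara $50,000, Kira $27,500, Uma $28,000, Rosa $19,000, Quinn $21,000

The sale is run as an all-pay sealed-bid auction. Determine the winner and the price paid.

Tess pays $58,000

Bids ranked: 58,000 (Tess) > 50,000 (Yara) > 28,000 (Uma) > 27,500 (Kira) > 27,000 (Ivan) > 21,000 (Quinn) > …
Tess wins with the top bid; all bids are sunk regardless.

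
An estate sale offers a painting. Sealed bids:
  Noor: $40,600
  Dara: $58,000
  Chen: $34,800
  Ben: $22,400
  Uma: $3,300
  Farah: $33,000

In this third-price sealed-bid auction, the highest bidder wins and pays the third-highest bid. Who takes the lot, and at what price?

Dara pays $34,800

Bids in order: 58,000 (Dara) > 40,600 (Noor) > 34,800 (Chen) > 33,000 (Farah) > 22,400 (Ben) > 3,300 (Uma)
Dara wins; payment is bid #3 in the ranking = $34,800.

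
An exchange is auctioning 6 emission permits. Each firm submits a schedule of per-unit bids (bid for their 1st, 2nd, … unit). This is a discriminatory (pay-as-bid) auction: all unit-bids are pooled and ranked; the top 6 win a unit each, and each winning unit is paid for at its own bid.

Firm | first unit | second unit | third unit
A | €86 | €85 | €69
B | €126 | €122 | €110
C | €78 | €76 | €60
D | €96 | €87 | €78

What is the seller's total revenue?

Total revenue: €627

Pooled unit-bids ranked (top 6): 126 (B-1), 122 (B-2), 110 (B-3), 96 (D-1), 87 (D-2), 86 (A-1)
Next rejected bid: €85 (not a price — pay-as-bid).
Each winning unit pays its own bid.
Revenue = 126 + 122 + 110 + 96 + 87 + 86 = €627.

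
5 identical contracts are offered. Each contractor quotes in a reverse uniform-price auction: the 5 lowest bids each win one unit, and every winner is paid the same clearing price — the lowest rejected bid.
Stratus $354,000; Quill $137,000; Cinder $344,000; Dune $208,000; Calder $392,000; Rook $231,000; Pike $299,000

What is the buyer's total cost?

Bids ranked low→high: 137,000 (Quill), 208,000 (Dune), 231,000 (Rook), 299,000 (Pike), 344,000 (Cinder), 354,000 (Stratus), 392,000 (Calder)
The 5 lowest are Quill, Dune, Rook, Pike, Cinder.
First losing bid is Stratus's $354,000, which sets the uniform price.
Total cost = 5 × $354,000 = $1,770,000.

Total cost: $1,770,000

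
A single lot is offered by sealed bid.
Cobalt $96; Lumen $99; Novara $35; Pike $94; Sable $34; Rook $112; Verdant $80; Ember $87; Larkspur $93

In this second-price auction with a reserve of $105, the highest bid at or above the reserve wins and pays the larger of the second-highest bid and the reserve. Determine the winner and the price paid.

Rook pays $105

Bids ranked: 112 (Rook) > 99 (Lumen) > 96 (Cobalt) > 94 (Pike) > 93 (Larkspur) > 87 (Ember) > …
Rook has the top bid at or above the reserve ($112).
max(second-highest $99, reserve $105) = $105.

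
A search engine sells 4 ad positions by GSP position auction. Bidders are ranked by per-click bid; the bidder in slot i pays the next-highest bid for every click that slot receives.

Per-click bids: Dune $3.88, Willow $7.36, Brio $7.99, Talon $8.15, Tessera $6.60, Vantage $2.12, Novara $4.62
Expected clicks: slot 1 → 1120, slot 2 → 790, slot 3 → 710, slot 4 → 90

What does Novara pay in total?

Novara pays $0.00

Ranked by bid: $8.15 (Talon) > $7.99 (Brio) > $7.36 (Willow) > $6.60 (Tessera) > $4.62 (Novara) > …
Novara ranks below slot 4 → no slot, pays nothing.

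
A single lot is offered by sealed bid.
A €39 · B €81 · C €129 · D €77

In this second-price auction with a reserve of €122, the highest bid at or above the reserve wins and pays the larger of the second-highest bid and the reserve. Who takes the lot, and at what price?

C pays €122

Rule: the highest bid at or above the reserve wins and pays the larger of the second-highest bid and the reserve.
Bids ranked: 129 (C) > 81 (B) > 77 (D) > 39 (A)
Highest eligible bid: C at €129.
Second-highest bid €81 is below the reserve €122, so the reserve binds → payment €122.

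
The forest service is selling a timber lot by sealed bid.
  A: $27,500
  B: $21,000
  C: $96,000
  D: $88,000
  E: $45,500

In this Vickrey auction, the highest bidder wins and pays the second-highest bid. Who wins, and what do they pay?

Bids ranked: 96,000 (C) > 88,000 (D) > 45,500 (E) > 27,500 (A) > 21,000 (B)
Second-price: C pays D's bid of $88,000.

C pays $88,000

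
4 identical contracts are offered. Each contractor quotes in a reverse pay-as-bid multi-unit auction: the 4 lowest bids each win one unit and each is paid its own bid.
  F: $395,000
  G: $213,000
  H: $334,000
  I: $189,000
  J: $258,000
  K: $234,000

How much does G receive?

G is paid $213,000

Ordering the bids: 189,000 (I), 213,000 (G), 234,000 (K), 258,000 (J), 334,000 (H), 395,000 (F)
Lowest 4: I, G, K, J.
G wins → own bid $213,000.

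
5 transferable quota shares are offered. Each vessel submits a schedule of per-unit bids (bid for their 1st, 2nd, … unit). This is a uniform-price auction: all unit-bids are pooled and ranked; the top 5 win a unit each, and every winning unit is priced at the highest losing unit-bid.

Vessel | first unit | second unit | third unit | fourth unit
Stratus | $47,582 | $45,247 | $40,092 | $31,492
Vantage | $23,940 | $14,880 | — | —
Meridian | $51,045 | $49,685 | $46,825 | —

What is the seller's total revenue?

All unit-bids, highest first — top 5: 51,045 (Meridian-1), 49,685 (Meridian-2), 47,582 (Stratus-1), 46,825 (Meridian-3), 45,247 (Stratus-2)
Highest rejected unit-bid = $40,092.
Allocation: Meridian 3, Stratus 2. Every unit priced at $40,092.
Revenue = 5 × 40,092 = $200,460.

Total revenue: $200,460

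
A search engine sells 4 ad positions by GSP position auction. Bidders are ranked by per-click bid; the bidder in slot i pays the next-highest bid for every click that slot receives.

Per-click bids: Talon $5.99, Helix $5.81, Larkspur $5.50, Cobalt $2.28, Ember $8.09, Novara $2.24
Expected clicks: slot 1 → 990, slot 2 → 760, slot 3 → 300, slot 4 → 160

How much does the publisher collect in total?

Sorting advertisers: $8.09 (Ember) > $5.99 (Talon) > $5.81 (Helix) > $5.50 (Larkspur) > $2.28 (Cobalt) > …
Slot 1: Ember pays $5.99 × 990 = $5930.10
Slot 2: Talon pays $5.81 × 760 = $4415.60
Slot 3: Helix pays $5.50 × 300 = $1650.00
Slot 4: Larkspur pays $2.28 × 160 = $364.80
Total = $12360.50

Total revenue: $12360.50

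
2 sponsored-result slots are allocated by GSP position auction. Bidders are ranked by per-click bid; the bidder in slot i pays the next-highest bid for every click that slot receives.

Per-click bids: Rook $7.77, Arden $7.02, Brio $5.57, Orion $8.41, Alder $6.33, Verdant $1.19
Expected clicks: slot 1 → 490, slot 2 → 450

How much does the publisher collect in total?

Sorting advertisers: $8.41 (Orion) > $7.77 (Rook) > $7.02 (Arden) > …
Slot 1: Orion pays $7.77 × 490 = $3807.30
Slot 2: Rook pays $7.02 × 450 = $3159.00
Total = $6966.30

Total revenue: $6966.30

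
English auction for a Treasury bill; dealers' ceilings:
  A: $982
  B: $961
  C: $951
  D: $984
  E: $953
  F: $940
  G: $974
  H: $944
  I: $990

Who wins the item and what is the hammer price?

I wins at $984

Rule: the price rises until one bidder remains; the winner pays the price at which the last rival dropped out.
Limits in order: 990 (I) > 984 (D) > 982 (A) > 974 (G) > 961 (B) > 953 (E) > …
Bidding ends when D exits at $984; I takes it.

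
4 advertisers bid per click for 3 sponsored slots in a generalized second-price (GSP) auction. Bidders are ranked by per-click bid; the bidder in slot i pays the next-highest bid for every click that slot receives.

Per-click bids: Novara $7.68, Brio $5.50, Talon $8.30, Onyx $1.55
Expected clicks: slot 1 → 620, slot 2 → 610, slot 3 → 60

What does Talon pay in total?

Talon pays $4761.60

Sorting advertisers: $8.30 (Talon) > $7.68 (Novara) > $5.50 (Brio) > $1.55 (Onyx)
Talon holds slot 1 → pays next bid $7.68 × 620 clicks = $4761.60.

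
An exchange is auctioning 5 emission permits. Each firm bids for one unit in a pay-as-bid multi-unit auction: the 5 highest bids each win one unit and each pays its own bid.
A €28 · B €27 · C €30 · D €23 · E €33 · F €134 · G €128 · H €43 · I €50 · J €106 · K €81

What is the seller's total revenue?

Total revenue: €499

Bids ranked high→low: 134 (F), 128 (G), 106 (J), 81 (K), 50 (I), 43 (H), 33 (E), …
Top 5: F, G, J, K, I.
Total revenue = 134 + 128 + 106 + 81 + 50 = €499.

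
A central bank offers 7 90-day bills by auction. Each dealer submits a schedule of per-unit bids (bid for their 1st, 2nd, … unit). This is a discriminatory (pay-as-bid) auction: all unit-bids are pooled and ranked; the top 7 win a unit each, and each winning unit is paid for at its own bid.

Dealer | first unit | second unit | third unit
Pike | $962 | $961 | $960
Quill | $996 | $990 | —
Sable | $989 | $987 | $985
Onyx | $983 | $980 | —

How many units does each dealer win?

Onyx 2, Quill 2, Sable 3

Merging the schedules and taking the best 7: 996 (Quill-1), 990 (Quill-2), 989 (Sable-1), 987 (Sable-2), 985 (Sable-3), 983 (Onyx-1), 980 (Onyx-2)
Next rejected bid: $962 (not a price — pay-as-bid).
Allocation: Onyx 2, Quill 2, Sable 3.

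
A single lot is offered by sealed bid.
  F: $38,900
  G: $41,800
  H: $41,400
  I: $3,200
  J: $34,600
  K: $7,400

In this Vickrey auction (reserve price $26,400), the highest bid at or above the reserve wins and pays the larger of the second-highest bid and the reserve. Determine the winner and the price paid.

G pays $41,400

Bids ranked: 41,800 (G) > 41,400 (H) > 38,900 (F) > 34,600 (J) > 7,400 (K) > 3,200 (I)
G has the top bid at or above the reserve ($41,800).
max(second-highest $41,400, reserve $26,400) = $41,400; the reserve does not bind.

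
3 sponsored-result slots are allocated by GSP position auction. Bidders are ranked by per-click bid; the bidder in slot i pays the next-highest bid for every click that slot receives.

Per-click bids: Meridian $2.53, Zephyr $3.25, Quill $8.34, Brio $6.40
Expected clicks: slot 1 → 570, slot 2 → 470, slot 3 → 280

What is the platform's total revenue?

Total revenue: $5883.90

Sorting advertisers: $8.34 (Quill) > $6.40 (Brio) > $3.25 (Zephyr) > $2.53 (Meridian)
Slot 1: Quill pays $6.40 × 570 = $3648.00
Slot 2: Brio pays $3.25 × 470 = $1527.50
Slot 3: Zephyr pays $2.53 × 280 = $708.40
Total = $5883.90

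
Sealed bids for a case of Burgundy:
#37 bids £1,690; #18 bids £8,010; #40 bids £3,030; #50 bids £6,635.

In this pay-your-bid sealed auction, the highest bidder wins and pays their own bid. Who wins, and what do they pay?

Pay-your-bid sealed auction: the highest bidder wins and pays their own bid.
Sorting bids: 8,010 (#18) > 6,635 (#50) > 3,030 (#40) > 1,690 (#37)
#18 is highest → pays own bid, £8,010.

#18 pays £8,010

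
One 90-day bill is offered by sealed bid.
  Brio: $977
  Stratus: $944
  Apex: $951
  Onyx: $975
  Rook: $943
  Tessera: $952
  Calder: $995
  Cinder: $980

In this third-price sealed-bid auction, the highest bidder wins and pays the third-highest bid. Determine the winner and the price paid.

Calder pays $977

Bids ranked: 995 (Calder) > 980 (Cinder) > 977 (Brio) > 975 (Onyx) > 952 (Tessera) > 951 (Apex) > …
Calder is highest; pays the third-highest bid, $977.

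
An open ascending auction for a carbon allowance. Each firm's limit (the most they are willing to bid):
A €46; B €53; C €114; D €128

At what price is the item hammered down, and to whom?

D wins at €114

Rule: the price rises until one bidder remains; the winner pays the price at which the last rival dropped out.
Limits in order: 128 (D) > 114 (C) > 53 (B) > 46 (A)
Once the price passes €114, only D is left; the hammer falls at C's limit of €114.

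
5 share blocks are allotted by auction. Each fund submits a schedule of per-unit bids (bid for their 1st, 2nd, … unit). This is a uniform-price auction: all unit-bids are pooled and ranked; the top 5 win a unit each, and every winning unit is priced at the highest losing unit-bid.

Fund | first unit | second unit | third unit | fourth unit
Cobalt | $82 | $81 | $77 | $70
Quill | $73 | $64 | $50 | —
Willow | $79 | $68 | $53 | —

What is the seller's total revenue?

Total revenue: $350

Merging the schedules and taking the best 5: 82 (Cobalt-1), 81 (Cobalt-2), 79 (Willow-1), 77 (Cobalt-3), 73 (Quill-1)
First bid not allocated: $70.
Allocation: Cobalt 3, Quill 1, Willow 1. Every unit priced at $70.
Revenue = 5 × 70 = $350.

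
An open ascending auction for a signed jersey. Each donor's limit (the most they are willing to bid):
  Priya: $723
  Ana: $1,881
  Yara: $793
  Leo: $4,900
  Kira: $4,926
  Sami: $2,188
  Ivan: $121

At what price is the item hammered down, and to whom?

Kira wins at $4,900

Rule: the price rises until one bidder remains; the winner pays the price at which the last rival dropped out.
Sorting limits: 4,926 (Kira) > 4,900 (Leo) > 2,188 (Sami) > 1,881 (Ana) > 793 (Yara) > 723 (Priya) > …
Leo is the last rival to drop out, at $4,900; Kira remains and wins at that price.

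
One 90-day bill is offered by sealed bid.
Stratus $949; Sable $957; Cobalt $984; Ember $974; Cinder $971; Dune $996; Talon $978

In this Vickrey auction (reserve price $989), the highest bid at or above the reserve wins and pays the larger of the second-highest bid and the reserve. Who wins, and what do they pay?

Dune pays $989

Bids ranked: 996 (Dune) > 984 (Cobalt) > 978 (Talon) > 974 (Ember) > 971 (Cinder) > 957 (Sable) > …
Highest eligible bid: Dune at $996.
max(second-highest $984, reserve $989) = $989.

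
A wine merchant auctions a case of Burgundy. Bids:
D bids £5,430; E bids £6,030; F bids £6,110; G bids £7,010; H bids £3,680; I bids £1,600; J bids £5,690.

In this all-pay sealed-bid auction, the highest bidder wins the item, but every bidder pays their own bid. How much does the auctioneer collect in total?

Total revenue: £35,550

All-pay sealed-bid auction: the highest bidder wins the item, but every bidder pays their own bid.
Bids in order: 7,010 (G) > 6,110 (F) > 6,030 (E) > 5,690 (J) > 5,430 (D) > 3,680 (H) > …
Every bidder forfeits their bid regardless of winning.
Revenue = 5,430 + 6,030 + 6,110 + 7,010 + 3,680 + 1,600 + 5,690 = £35,550.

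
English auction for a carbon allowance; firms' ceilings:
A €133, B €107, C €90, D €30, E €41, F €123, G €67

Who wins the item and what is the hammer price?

Limits in order: 133 (A) > 123 (F) > 107 (B) > 90 (C) > 67 (G) > 41 (E) > …
Bidding ends when F exits at €123; A takes it.

A wins at €123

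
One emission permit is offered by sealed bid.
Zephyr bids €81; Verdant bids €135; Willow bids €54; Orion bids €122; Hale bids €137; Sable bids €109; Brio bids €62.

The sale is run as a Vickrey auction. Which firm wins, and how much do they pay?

Vickrey auction: the highest bidder wins and pays the second-highest bid.
Bids ranked: 137 (Hale) > 135 (Verdant) > 122 (Orion) > 109 (Sable) > 81 (Zephyr) > 62 (Brio) > …
Hale is highest; pays the second-highest bid, €135.

Hale pays €135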